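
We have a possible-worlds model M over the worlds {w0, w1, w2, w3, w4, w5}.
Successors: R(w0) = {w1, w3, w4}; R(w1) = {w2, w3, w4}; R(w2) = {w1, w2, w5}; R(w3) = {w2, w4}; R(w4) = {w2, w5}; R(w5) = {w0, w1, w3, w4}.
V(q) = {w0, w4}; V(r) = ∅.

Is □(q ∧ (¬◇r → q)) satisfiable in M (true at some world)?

Let φ = □(q ∧ (¬◇r → q)). Evaluate φ at each world:
  w0 (successors {w1, w3, w4}): φ is false.
  w1 (successors {w2, w3, w4}): φ is false.
  w2 (successors {w1, w2, w5}): φ is false.
  w3 (successors {w2, w4}): φ is false.
  w4 (successors {w2, w5}): φ is false.
  w5 (successors {w0, w1, w3, w4}): φ is false.
For instance, at w3:
  At w3: □(q ∧ (¬◇r → q)) requires q ∧ (¬◇r → q) at every successor {w2, w4}.
    q ∧ (¬◇r → q) fails at w2, so □(q ∧ (¬◇r → q)) is false at w3.
      At w2: q is false, ¬◇r → q is false, so q ∧ (¬◇r → q) is false.

No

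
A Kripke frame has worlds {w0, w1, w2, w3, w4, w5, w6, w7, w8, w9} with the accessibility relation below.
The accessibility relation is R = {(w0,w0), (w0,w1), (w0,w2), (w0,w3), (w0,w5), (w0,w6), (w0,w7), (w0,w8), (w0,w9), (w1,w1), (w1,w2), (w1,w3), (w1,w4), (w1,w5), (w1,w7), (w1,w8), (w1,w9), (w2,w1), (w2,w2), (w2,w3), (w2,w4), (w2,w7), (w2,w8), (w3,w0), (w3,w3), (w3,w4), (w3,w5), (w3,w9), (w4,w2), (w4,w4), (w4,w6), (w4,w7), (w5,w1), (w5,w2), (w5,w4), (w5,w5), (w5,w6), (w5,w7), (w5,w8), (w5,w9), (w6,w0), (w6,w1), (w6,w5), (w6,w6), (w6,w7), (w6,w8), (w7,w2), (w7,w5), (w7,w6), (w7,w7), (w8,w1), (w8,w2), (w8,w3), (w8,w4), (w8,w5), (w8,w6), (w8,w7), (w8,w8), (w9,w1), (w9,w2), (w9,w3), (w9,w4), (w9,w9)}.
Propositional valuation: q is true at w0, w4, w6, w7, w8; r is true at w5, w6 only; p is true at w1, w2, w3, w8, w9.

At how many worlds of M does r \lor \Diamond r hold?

Recall that \Diamond ψ holds at a world iff ψ holds at some accessible world.
Let φ = r \lor \Diamond r. Evaluate φ at each world:
  w0 (successors {w0, w1, w2, w3, w5, w6, w7, w8, w9}): φ is true.
  w1 (successors {w1, w2, w3, w4, w5, w7, w8, w9}): φ is true.
  w2 (successors {w1, w2, w3, w4, w7, w8}): φ is false.
  w3 (successors {w0, w3, w4, w5, w9}): φ is true.
  w4 (successors {w2, w4, w6, w7}): φ is true.
  w5 (successors {w1, w2, w4, w5, w6, w7, w8, w9}): φ is true.
  w6 (successors {w0, w1, w5, w6, w7, w8}): φ is true.
  w7 (successors {w2, w5, w6, w7}): φ is true.
  w8 (successors {w1, w2, w3, w4, w5, w6, w7, w8}): φ is true.
  w9 (successors {w1, w2, w3, w4, w9}): φ is false.
For instance, at w7:
  At w7: r is false, \Diamond r is true, so r \lor \Diamond r is true.
    At w7: \Diamond r requires r at some successor in {w2, w5, w6, w7}.
      r holds at w5, so \Diamond r is true at w7.
Satisfying worlds: {w0, w1, w3, w4, w5, w6, w7, w8}

8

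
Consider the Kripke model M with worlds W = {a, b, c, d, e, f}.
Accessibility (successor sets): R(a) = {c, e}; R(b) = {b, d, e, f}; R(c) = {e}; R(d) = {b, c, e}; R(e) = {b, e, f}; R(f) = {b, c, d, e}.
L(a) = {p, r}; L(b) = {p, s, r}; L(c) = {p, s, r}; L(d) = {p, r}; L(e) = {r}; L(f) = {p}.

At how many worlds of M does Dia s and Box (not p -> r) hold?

5

Let φ = Dia s and Box (not p -> r). Evaluate φ at each world:
  a (successors {c, e}): φ is true.
  b (successors {b, d, e, f}): φ is true.
  c (successors {e}): φ is false.
  d (successors {b, c, e}): φ is true.
  e (successors {b, e, f}): φ is true.
  f (successors {b, c, d, e}): φ is true.
For instance, at d:
  At d: Dia s is true, Box (not p -> r) is true, so Dia s and Box (not p -> r) is true.
    At d: Dia s requires s at some successor in {b, c, e}.
      s holds at b, so Dia s is true at d.
    At d: Box (not p -> r) requires not p -> r at every successor {b, c, e}.
      At b: not p -> r is true.
      At c: not p -> r is true.
      At e: not p -> r is true.
    So Box (not p -> r) is true at d.
Satisfying worlds: {a, b, d, e, f}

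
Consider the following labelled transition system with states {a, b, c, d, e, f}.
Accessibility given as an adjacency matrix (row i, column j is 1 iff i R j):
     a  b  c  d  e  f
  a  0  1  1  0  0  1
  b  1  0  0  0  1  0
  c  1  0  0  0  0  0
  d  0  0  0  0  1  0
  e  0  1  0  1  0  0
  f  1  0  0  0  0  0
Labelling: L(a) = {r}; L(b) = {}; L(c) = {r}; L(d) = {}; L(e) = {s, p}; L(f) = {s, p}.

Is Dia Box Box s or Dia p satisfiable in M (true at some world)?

Let φ = Dia Box Box s or Dia p. Evaluate φ at each world:
  a (successors {b, c, f}): φ is true.
  b (successors {a, e}): φ is true.
  c (successors {a}): φ is false.
  d (successors {e}): φ is true.
  e (successors {b, d}): φ is false.
  f (successors {a}): φ is false.
Detail at a (witness):
  At a: Dia Box Box s is false, Dia p is true, so Dia Box Box s or Dia p is true.
    At a: Dia Box Box s requires Box Box s at some successor in {b, c, f}.
      At b: Box Box s is false.
      At c: Box Box s is false.
      At f: Box Box s is false.
    So Dia Box Box s is false at a.
    At a: Dia p requires p at some successor in {b, c, f}.
      p holds at f, so Dia p is true at a.

Yes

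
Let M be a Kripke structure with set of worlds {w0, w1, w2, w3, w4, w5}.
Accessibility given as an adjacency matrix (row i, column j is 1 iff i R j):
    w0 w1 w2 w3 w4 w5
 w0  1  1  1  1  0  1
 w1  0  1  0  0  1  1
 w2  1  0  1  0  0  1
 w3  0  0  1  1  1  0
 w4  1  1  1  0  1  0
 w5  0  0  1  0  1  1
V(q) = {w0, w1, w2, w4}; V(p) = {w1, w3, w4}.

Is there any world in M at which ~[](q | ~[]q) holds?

No

Recall that []ψ holds at a world iff ψ holds at every accessible world, and <>ψ holds iff ψ holds at some accessible world.
Let φ = ~[](q | ~[]q). Evaluate φ at each world:
  w0 (successors {w0, w1, w2, w3, w5}): φ is false.
  w1 (successors {w1, w4, w5}): φ is false.
  w2 (successors {w0, w2, w5}): φ is false.
  w3 (successors {w2, w3, w4}): φ is false.
  w4 (successors {w0, w1, w2, w4}): φ is false.
  w5 (successors {w2, w4, w5}): φ is false.
For instance, at w1:
  At w1: [](q | ~[]q) is true, so ~[](q | ~[]q) is false.
    At w1: [](q | ~[]q) requires q | ~[]q at every successor {w1, w4, w5}.
      At w1: q | ~[]q is true.
      At w4: q | ~[]q is true.
      At w5: q | ~[]q is true.
    So [](q | ~[]q) is true at w1.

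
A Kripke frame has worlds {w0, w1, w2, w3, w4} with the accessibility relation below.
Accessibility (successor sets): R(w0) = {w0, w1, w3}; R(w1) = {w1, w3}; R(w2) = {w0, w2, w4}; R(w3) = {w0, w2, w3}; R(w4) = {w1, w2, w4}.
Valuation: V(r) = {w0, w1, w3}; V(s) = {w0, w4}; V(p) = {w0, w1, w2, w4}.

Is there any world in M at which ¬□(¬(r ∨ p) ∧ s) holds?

Yes

Recall that □ψ holds at a world iff ψ holds at every accessible world, and ◇ψ holds iff ψ holds at some accessible world.
Let φ = ¬□(¬(r ∨ p) ∧ s). Evaluate φ at each world:
  w0 (successors {w0, w1, w3}): φ is true.
  w1 (successors {w1, w3}): φ is true.
  w2 (successors {w0, w2, w4}): φ is true.
  w3 (successors {w0, w2, w3}): φ is true.
  w4 (successors {w1, w2, w4}): φ is true.
Detail at w0 (witness):
  At w0: □(¬(r ∨ p) ∧ s) is false, so ¬□(¬(r ∨ p) ∧ s) is true.
    At w0: □(¬(r ∨ p) ∧ s) requires ¬(r ∨ p) ∧ s at every successor {w0, w1, w3}.
      ¬(r ∨ p) ∧ s fails at w0, so □(¬(r ∨ p) ∧ s) is false at w0.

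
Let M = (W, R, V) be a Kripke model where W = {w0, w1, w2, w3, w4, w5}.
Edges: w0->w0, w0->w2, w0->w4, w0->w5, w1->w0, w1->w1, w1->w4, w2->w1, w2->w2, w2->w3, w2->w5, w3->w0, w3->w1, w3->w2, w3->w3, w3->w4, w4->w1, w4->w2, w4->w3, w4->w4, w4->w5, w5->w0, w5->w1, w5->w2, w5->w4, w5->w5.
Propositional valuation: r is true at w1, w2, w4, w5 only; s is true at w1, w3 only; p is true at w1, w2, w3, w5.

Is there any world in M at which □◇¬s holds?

Yes

Let φ = □◇¬s. Evaluate φ at each world:
  w0 (successors {w0, w2, w4, w5}): φ is true.
  w1 (successors {w0, w1, w4}): φ is true.
  w2 (successors {w1, w2, w3, w5}): φ is true.
  w3 (successors {w0, w1, w2, w3, w4}): φ is true.
  w4 (successors {w1, w2, w3, w4, w5}): φ is true.
  w5 (successors {w0, w1, w2, w4, w5}): φ is true.
Detail at w0 (witness):
  At w0: □◇¬s requires ◇¬s at every successor {w0, w2, w4, w5}.
    At w0: ◇¬s is true.
    At w2: ◇¬s is true.
    At w4: ◇¬s is true.
    At w5: ◇¬s is true.
  So □◇¬s is true at w0.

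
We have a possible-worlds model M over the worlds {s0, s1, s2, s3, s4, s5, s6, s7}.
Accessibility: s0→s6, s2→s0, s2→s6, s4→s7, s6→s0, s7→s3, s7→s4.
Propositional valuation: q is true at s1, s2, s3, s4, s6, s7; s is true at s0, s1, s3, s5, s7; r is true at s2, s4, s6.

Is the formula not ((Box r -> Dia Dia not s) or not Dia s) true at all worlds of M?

No

Let φ = not ((Box r -> Dia Dia not s) or not Dia s). Evaluate φ at each world:
  s0 (successors {s6}): φ is false.
  s1 (successors ∅): φ is false.
  s2 (successors {s0, s6}): φ is false.
  s3 (successors ∅): φ is false.
  s4 (successors {s7}): φ is false.
  s5 (successors ∅): φ is false.
  s6 (successors {s0}): φ is false.
  s7 (successors {s3, s4}): φ is false.
Detail at s0 (counterexample):
  At s0: (Box r -> Dia Dia not s) or not Dia s is true, so not ((Box r -> Dia Dia not s) or not Dia s) is false.
    At s0: Box r -> Dia Dia not s is false, not Dia s is true, so (Box r -> Dia Dia not s) or not Dia s is true.
      At s0: Box r is true, Dia Dia not s is false, so Box r -> Dia Dia not s is false.
      At s0: Dia s is false, so not Dia s is true.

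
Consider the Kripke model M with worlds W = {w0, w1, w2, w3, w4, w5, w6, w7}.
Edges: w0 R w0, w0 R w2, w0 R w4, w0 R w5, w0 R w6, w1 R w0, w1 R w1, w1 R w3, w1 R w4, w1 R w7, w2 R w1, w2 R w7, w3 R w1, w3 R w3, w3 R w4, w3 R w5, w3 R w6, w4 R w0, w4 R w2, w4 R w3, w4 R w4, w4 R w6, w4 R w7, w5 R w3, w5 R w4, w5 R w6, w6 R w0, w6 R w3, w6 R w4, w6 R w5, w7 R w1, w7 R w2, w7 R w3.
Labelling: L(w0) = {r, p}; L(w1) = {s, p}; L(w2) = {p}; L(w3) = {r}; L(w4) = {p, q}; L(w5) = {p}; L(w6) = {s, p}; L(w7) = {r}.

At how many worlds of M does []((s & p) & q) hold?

0

Recall that []ψ holds at a world iff ψ holds at every accessible world, and <>ψ holds iff ψ holds at some accessible world.
Let φ = []((s & p) & q). Evaluate φ at each world:
  w0 (successors {w0, w2, w4, w5, w6}): φ is false.
  w1 (successors {w0, w1, w3, w4, w7}): φ is false.
  w2 (successors {w1, w7}): φ is false.
  w3 (successors {w1, w3, w4, w5, w6}): φ is false.
  w4 (successors {w0, w2, w3, w4, w6, w7}): φ is false.
  w5 (successors {w3, w4, w6}): φ is false.
  w6 (successors {w0, w3, w4, w5}): φ is false.
  w7 (successors {w1, w2, w3}): φ is false.
For instance, at w0:
  At w0: []((s & p) & q) requires (s & p) & q at every successor {w0, w2, w4, w5, w6}.
    (s & p) & q fails at w0, so []((s & p) & q) is false at w0.
Satisfying worlds: none.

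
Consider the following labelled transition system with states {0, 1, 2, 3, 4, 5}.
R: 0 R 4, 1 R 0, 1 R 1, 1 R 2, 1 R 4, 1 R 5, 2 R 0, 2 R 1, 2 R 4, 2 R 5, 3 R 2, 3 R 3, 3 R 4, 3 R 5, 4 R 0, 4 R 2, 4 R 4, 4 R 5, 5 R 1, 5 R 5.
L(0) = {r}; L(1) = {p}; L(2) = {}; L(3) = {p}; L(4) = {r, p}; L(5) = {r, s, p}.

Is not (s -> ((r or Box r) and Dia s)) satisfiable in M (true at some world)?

Let φ = not (s -> ((r or Box r) and Dia s)). Evaluate φ at each world:
  0 (successors {4}): φ is false.
  1 (successors {0, 1, 2, 4, 5}): φ is false.
  2 (successors {0, 1, 4, 5}): φ is false.
  3 (successors {2, 3, 4, 5}): φ is false.
  4 (successors {0, 2, 4, 5}): φ is false.
  5 (successors {1, 5}): φ is false.
For instance, at 4:
  At 4: s -> ((r or Box r) and Dia s) is true, so not (s -> ((r or Box r) and Dia s)) is false.
    At 4: s is false, (r or Box r) and Dia s is true, so s -> ((r or Box r) and Dia s) is true.
      At 4: r or Box r is true, Dia s is true, so (r or Box r) and Dia s is true.

No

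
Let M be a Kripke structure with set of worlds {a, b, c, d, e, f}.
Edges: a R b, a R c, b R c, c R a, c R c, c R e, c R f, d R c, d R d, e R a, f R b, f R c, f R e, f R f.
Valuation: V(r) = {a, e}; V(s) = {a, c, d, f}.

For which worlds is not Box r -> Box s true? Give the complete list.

Recall that Box ψ holds at a world iff ψ holds at every accessible world, and Dia ψ holds iff ψ holds at some accessible world.
Let φ = not Box r -> Box s. Evaluate φ at each world:
  a (successors {b, c}): φ is false.
  b (successors {c}): φ is true.
  c (successors {a, c, e, f}): φ is false.
  d (successors {c, d}): φ is true.
  e (successors {a}): φ is true.
  f (successors {b, c, e, f}): φ is false.
For instance, at f:
  At f: not Box r is true, Box s is false, so not Box r -> Box s is false.
    At f: Box r is false, so not Box r is true.
      At f: Box r requires r at every successor {b, c, e, f}.
        r fails at b, so Box r is false at f.
    At f: Box s requires s at every successor {b, c, e, f}.
      s fails at b, so Box s is false at f.
Satisfying worlds: {b, d, e}

b, d, e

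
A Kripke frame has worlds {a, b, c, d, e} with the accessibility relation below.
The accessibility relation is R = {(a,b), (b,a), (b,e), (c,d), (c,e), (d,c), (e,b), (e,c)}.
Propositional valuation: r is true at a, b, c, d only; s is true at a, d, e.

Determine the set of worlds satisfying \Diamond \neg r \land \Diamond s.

Recall that \Diamond ψ holds at a world iff ψ holds at some accessible world.
Let φ = \Diamond \neg r \land \Diamond s. Evaluate φ at each world:
  a (successors {b}): φ is false.
  b (successors {a, e}): φ is true.
  c (successors {d, e}): φ is true.
  d (successors {c}): φ is false.
  e (successors {b, c}): φ is false.
For instance, at b:
  At b: \Diamond \neg r is true, \Diamond s is true, so \Diamond \neg r \land \Diamond s is true.
    At b: \Diamond \neg r requires \neg r at some successor in {a, e}.
      \neg r holds at e, so \Diamond \neg r is true at b.
    At b: \Diamond s requires s at some successor in {a, e}.
      s holds at a, so \Diamond s is true at b.
Satisfying worlds: {b, c}

b, c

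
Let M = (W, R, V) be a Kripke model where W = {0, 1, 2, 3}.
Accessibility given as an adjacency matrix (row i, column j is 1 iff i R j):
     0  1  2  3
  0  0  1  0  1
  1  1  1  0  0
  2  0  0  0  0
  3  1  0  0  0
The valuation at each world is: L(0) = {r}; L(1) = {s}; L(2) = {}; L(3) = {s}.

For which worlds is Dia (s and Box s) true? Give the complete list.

none

Recall that Box ψ holds at a world iff ψ holds at every accessible world, and Dia ψ holds iff ψ holds at some accessible world.
Let φ = Dia (s and Box s). Evaluate φ at each world:
  0 (successors {1, 3}): φ is false.
  1 (successors {0, 1}): φ is false.
  2 (successors ∅): φ is false.
  3 (successors {0}): φ is false.
For instance, at 0:
  At 0: Dia (s and Box s) requires s and Box s at some successor in {1, 3}.
    At 1: s and Box s is false.
    At 3: s and Box s is false.
  So Dia (s and Box s) is false at 0.
Satisfying worlds: none.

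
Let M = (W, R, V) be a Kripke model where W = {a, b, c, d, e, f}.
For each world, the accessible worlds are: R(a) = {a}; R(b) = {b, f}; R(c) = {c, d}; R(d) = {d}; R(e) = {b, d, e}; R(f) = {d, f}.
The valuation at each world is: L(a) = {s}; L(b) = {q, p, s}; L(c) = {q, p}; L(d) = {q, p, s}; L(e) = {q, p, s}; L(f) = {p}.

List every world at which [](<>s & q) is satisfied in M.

Let φ = [](<>s & q). Evaluate φ at each world:
  a (successors {a}): φ is false.
  b (successors {b, f}): φ is false.
  c (successors {c, d}): φ is true.
  d (successors {d}): φ is true.
  e (successors {b, d, e}): φ is true.
  f (successors {d, f}): φ is false.
For instance, at d:
  At d: [](<>s & q) requires <>s & q at every successor {d}.
      At d: <>s is true, q is true, so <>s & q is true.
  So [](<>s & q) is true at d.
Satisfying worlds: {c, d, e}

c, d, e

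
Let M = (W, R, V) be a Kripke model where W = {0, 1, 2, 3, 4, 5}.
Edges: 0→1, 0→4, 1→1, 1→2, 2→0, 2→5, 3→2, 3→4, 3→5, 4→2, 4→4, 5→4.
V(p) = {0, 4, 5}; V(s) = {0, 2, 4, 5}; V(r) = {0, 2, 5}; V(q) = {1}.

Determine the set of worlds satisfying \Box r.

Let φ = \Box r. Evaluate φ at each world:
  0 (successors {1, 4}): φ is false.
  1 (successors {1, 2}): φ is false.
  2 (successors {0, 5}): φ is true.
  3 (successors {2, 4, 5}): φ is false.
  4 (successors {2, 4}): φ is false.
  5 (successors {4}): φ is false.
For instance, at 4:
  At 4: \Box r requires r at every successor {2, 4}.
    r fails at 4, so \Box r is false at 4.
Satisfying worlds: {2}

2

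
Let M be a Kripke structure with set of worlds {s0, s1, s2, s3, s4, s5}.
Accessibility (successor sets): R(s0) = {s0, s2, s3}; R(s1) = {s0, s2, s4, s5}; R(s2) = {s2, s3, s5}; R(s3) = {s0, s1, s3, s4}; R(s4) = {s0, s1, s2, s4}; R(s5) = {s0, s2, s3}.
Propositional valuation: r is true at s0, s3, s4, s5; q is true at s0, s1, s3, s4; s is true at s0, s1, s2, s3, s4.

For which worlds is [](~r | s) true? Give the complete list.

s0, s3, s4, s5

Let φ = [](~r | s). Evaluate φ at each world:
  s0 (successors {s0, s2, s3}): φ is true.
  s1 (successors {s0, s2, s4, s5}): φ is false.
  s2 (successors {s2, s3, s5}): φ is false.
  s3 (successors {s0, s1, s3, s4}): φ is true.
  s4 (successors {s0, s1, s2, s4}): φ is true.
  s5 (successors {s0, s2, s3}): φ is true.
For instance, at s3:
  At s3: [](~r | s) requires ~r | s at every successor {s0, s1, s3, s4}.
    At s0: ~r | s is true.
    At s1: ~r | s is true.
    At s3: ~r | s is true.
    At s4: ~r | s is true.
  So [](~r | s) is true at s3.
Satisfying worlds: {s0, s3, s4, s5}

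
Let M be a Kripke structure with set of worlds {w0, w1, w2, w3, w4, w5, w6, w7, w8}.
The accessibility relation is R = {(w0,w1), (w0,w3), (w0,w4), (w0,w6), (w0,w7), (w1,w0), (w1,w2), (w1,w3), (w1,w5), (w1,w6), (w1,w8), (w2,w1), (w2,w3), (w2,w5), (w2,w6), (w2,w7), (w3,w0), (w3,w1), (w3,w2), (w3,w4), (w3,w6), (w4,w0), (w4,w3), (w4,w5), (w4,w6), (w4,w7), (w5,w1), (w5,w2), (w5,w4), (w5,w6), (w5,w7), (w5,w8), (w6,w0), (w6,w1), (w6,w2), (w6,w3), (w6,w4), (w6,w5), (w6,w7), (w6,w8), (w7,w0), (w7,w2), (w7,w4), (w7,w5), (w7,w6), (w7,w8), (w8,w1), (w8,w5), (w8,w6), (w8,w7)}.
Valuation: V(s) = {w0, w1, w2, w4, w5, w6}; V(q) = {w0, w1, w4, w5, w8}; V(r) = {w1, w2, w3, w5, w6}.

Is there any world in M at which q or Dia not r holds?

Yes

Let φ = q or Dia not r. Evaluate φ at each world:
  w0 (successors {w1, w3, w4, w6, w7}): φ is true.
  w1 (successors {w0, w2, w3, w5, w6, w8}): φ is true.
  w2 (successors {w1, w3, w5, w6, w7}): φ is true.
  w3 (successors {w0, w1, w2, w4, w6}): φ is true.
  w4 (successors {w0, w3, w5, w6, w7}): φ is true.
  w5 (successors {w1, w2, w4, w6, w7, w8}): φ is true.
  w6 (successors {w0, w1, w2, w3, w4, w5, w7, w8}): φ is true.
  w7 (successors {w0, w2, w4, w5, w6, w8}): φ is true.
  w8 (successors {w1, w5, w6, w7}): φ is true.
Detail at w0 (witness):
  At w0: q is true, Dia not r is true, so q or Dia not r is true.
    At w0: Dia not r requires not r at some successor in {w1, w3, w4, w6, w7}.
      not r holds at w4, so Dia not r is true at w0.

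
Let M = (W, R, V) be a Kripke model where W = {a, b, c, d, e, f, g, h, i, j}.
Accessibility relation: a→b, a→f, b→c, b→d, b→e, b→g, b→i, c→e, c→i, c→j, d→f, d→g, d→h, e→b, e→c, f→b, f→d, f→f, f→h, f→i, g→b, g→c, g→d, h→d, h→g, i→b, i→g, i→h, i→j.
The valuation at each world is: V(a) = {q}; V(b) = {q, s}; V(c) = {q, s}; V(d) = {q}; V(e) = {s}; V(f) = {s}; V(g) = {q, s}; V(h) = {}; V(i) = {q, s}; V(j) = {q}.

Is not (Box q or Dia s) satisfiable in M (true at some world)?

No

Let φ = not (Box q or Dia s). Evaluate φ at each world:
  a (successors {b, f}): φ is false.
  b (successors {c, d, e, g, i}): φ is false.
  c (successors {e, i, j}): φ is false.
  d (successors {f, g, h}): φ is false.
  e (successors {b, c}): φ is false.
  f (successors {b, d, f, h, i}): φ is false.
  g (successors {b, c, d}): φ is false.
  h (successors {d, g}): φ is false.
  i (successors {b, g, h, j}): φ is false.
  j (successors ∅): φ is false.
For instance, at i:
  At i: Box q or Dia s is true, so not (Box q or Dia s) is false.
    At i: Box q is false, Dia s is true, so Box q or Dia s is true.
      At i: Box q requires q at every successor {b, g, h, j}.
        q fails at h, so Box q is false at i.
      At i: Dia s requires s at some successor in {b, g, h, j}.
        s holds at b, so Dia s is true at i.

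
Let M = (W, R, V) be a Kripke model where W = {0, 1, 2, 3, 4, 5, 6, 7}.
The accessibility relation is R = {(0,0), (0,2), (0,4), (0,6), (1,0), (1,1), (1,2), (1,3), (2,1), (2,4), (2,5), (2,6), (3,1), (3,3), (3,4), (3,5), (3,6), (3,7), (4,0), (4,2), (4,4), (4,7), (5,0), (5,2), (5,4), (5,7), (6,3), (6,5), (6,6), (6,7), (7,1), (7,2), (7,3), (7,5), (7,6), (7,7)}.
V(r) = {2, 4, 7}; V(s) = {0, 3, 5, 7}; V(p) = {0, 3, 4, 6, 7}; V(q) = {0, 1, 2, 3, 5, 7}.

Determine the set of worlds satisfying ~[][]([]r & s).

Recall that []ψ holds at a world iff ψ holds at every accessible world, and <>ψ holds iff ψ holds at some accessible world.
Let φ = ~[][]([]r & s). Evaluate φ at each world:
  0 (successors {0, 2, 4, 6}): φ is true.
  1 (successors {0, 1, 2, 3}): φ is true.
  2 (successors {1, 4, 5, 6}): φ is true.
  3 (successors {1, 3, 4, 5, 6, 7}): φ is true.
  4 (successors {0, 2, 4, 7}): φ is true.
  5 (successors {0, 2, 4, 7}): φ is true.
  6 (successors {3, 5, 6, 7}): φ is true.
  7 (successors {1, 2, 3, 5, 6, 7}): φ is true.
For instance, at 6:
  At 6: [][]([]r & s) is false, so ~[][]([]r & s) is true.
    At 6: [][]([]r & s) requires []([]r & s) at every successor {3, 5, 6, 7}.
      []([]r & s) fails at 3, so [][]([]r & s) is false at 6.
Satisfying worlds: {0, 1, 2, 3, 4, 5, 6, 7}

0, 1, 2, 3, 4, 5, 6, 7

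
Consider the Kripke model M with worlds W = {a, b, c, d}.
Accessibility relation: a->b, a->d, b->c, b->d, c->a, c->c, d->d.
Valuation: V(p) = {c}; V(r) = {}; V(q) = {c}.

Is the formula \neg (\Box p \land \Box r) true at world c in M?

At c: \Box p \land \Box r is false, so \neg (\Box p \land \Box r) is true.
  At c: \Box p is false, \Box r is false, so \Box p \land \Box r is false.
    At c: \Box p requires p at every successor {a, c}.
      p fails at a, so \Box p is false at c.
    At c: \Box r requires r at every successor {a, c}.
      r fails at a, so \Box r is false at c.

Yes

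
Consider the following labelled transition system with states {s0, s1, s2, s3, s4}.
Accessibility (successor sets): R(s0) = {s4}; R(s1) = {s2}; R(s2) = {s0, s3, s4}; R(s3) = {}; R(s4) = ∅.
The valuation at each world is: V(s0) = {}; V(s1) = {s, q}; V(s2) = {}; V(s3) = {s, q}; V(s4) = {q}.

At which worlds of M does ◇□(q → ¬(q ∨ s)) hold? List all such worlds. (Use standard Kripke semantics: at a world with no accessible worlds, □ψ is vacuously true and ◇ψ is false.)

s0, s2

Let φ = ◇□(q → ¬(q ∨ s)). Evaluate φ at each world:
  s0 (successors {s4}): φ is true.
  s1 (successors {s2}): φ is false.
  s2 (successors {s0, s3, s4}): φ is true.
  s3 (successors ∅): φ is false.
  s4 (successors ∅): φ is false.
For instance, at s0:
  At s0: ◇□(q → ¬(q ∨ s)) requires □(q → ¬(q ∨ s)) at some successor in {s4}.
    □(q → ¬(q ∨ s)) holds at s4, so ◇□(q → ¬(q ∨ s)) is true at s0.
      At s4: no accessible worlds, so □(q → ¬(q ∨ s)) holds vacuously.
Satisfying worlds: {s0, s2}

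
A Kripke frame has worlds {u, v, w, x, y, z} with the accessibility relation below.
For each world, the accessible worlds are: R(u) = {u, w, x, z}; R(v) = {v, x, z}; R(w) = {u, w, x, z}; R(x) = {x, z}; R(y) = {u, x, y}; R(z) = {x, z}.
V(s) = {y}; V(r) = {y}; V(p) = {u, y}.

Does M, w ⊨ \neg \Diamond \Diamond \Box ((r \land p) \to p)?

No

At w: \Diamond \Diamond \Box ((r \land p) \to p) is true, so \neg \Diamond \Diamond \Box ((r \land p) \to p) is false.
  At w: \Diamond \Diamond \Box ((r \land p) \to p) requires \Diamond \Box ((r \land p) \to p) at some successor in {u, w, x, z}.
    \Diamond \Box ((r \land p) \to p) holds at u, so \Diamond \Diamond \Box ((r \land p) \to p) is true at w.
      At u: \Diamond \Box ((r \land p) \to p) requires \Box ((r \land p) \to p) at some successor in {u, w, x, z}.
        \Box ((r \land p) \to p) holds at u, so \Diamond \Box ((r \land p) \to p) is true at u.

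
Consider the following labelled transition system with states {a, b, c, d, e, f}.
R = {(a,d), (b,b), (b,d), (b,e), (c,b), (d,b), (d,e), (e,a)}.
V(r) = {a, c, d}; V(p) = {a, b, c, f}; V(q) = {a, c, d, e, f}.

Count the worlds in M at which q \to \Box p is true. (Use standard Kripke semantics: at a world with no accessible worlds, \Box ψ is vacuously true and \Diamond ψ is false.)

Let φ = q \to \Box p. Evaluate φ at each world:
  a (successors {d}): φ is false.
  b (successors {b, d, e}): φ is true.
  c (successors {b}): φ is true.
  d (successors {b, e}): φ is false.
  e (successors {a}): φ is true.
  f (successors ∅): φ is true.
For instance, at c:
  At c: q is true, \Box p is true, so q \to \Box p is true.
    At c: \Box p requires p at every successor {b}.
      At b: p is true.
    So \Box p is true at c.
Satisfying worlds: {b, c, e, f}

4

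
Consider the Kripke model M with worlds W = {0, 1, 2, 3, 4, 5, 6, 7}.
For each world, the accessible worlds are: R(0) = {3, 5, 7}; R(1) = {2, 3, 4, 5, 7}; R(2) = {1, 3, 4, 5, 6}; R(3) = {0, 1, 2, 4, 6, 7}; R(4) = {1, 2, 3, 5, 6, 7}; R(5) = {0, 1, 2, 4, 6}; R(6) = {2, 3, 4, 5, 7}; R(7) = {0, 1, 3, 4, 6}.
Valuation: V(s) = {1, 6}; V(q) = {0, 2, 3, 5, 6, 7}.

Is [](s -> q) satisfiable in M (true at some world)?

Yes

Let φ = [](s -> q). Evaluate φ at each world:
  0 (successors {3, 5, 7}): φ is true.
  1 (successors {2, 3, 4, 5, 7}): φ is true.
  2 (successors {1, 3, 4, 5, 6}): φ is false.
  3 (successors {0, 1, 2, 4, 6, 7}): φ is false.
  4 (successors {1, 2, 3, 5, 6, 7}): φ is false.
  5 (successors {0, 1, 2, 4, 6}): φ is false.
  6 (successors {2, 3, 4, 5, 7}): φ is true.
  7 (successors {0, 1, 3, 4, 6}): φ is false.
Detail at 0 (witness):
  At 0: [](s -> q) requires s -> q at every successor {3, 5, 7}.
    At 3: s -> q is true.
    At 5: s -> q is true.
    At 7: s -> q is true.
  So [](s -> q) is true at 0.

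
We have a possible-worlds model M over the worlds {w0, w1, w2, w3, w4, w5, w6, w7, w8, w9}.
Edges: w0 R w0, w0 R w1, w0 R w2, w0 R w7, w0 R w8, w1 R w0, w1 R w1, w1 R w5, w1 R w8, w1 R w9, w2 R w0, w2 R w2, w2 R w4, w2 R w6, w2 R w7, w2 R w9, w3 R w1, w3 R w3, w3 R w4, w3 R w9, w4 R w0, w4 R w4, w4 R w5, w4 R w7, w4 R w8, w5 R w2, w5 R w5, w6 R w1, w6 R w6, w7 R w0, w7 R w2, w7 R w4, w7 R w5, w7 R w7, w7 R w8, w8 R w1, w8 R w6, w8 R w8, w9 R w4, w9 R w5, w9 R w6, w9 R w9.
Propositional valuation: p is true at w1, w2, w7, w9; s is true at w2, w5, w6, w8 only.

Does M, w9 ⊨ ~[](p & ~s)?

Yes

At w9: [](p & ~s) is false, so ~[](p & ~s) is true.
  At w9: [](p & ~s) requires p & ~s at every successor {w4, w5, w6, w9}.
    p & ~s fails at w4, so [](p & ~s) is false at w9.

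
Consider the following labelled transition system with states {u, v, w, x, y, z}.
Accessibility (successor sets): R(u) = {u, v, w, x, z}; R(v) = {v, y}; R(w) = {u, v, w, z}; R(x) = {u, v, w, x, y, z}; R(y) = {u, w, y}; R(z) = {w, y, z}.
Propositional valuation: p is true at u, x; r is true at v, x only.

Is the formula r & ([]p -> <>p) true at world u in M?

Recall that []ψ holds at a world iff ψ holds at every accessible world, and <>ψ holds iff ψ holds at some accessible world.
At u: r is false, []p -> <>p is true, so r & ([]p -> <>p) is false.
  At u: []p is false, <>p is true, so []p -> <>p is true.
    At u: []p requires p at every successor {u, v, w, x, z}.
      p fails at v, so []p is false at u.
    At u: <>p requires p at some successor in {u, v, w, x, z}.
      p holds at u, so <>p is true at u.

No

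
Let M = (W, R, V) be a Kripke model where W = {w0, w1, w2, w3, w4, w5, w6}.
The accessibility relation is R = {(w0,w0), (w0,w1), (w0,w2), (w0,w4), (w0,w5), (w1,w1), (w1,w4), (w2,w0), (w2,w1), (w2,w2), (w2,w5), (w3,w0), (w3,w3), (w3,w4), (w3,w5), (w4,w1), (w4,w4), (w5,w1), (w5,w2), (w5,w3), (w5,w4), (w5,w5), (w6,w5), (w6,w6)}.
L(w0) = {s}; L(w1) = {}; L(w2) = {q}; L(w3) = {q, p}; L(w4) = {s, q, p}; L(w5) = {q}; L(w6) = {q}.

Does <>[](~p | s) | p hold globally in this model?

Recall that []ψ holds at a world iff ψ holds at every accessible world, and <>ψ holds iff ψ holds at some accessible world.
Let φ = <>[](~p | s) | p. Evaluate φ at each world:
  w0 (successors {w0, w1, w2, w4, w5}): φ is true.
  w1 (successors {w1, w4}): φ is true.
  w2 (successors {w0, w1, w2, w5}): φ is true.
  w3 (successors {w0, w3, w4, w5}): φ is true.
  w4 (successors {w1, w4}): φ is true.
  w5 (successors {w1, w2, w3, w4, w5}): φ is true.
  w6 (successors {w5, w6}): φ is true.
For instance, at w0:
  At w0: <>[](~p | s) is true, p is false, so <>[](~p | s) | p is true.
    At w0: <>[](~p | s) requires [](~p | s) at some successor in {w0, w1, w2, w4, w5}.
      [](~p | s) holds at w0, so <>[](~p | s) is true at w0.

Yes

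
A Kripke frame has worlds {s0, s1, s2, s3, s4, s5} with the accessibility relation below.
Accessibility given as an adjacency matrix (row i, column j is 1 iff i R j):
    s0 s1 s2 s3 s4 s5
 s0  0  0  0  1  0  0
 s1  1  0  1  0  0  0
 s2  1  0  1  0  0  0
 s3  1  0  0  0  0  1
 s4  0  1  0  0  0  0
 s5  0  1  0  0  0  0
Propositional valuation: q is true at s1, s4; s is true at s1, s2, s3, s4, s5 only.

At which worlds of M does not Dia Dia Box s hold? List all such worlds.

s3

Recall that Box ψ holds at a world iff ψ holds at every accessible world, and Dia ψ holds iff ψ holds at some accessible world.
Let φ = not Dia Dia Box s. Evaluate φ at each world:
  s0 (successors {s3}): φ is false.
  s1 (successors {s0, s2}): φ is false.
  s2 (successors {s0, s2}): φ is false.
  s3 (successors {s0, s5}): φ is true.
  s4 (successors {s1}): φ is false.
  s5 (successors {s1}): φ is false.
For instance, at s3:
  At s3: Dia Dia Box s is false, so not Dia Dia Box s is true.
    At s3: Dia Dia Box s requires Dia Box s at some successor in {s0, s5}.
      At s0: Dia Box s is false.
      At s5: Dia Box s is false.
    So Dia Dia Box s is false at s3.
Satisfying worlds: {s3}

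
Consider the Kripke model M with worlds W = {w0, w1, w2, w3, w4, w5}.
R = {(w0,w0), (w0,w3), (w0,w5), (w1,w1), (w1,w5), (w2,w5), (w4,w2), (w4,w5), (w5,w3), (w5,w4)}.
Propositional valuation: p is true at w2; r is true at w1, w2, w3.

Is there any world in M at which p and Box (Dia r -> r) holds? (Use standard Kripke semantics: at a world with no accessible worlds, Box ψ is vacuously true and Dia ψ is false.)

No

Recall that Box ψ holds at a world iff ψ holds at every accessible world, and Dia ψ holds iff ψ holds at some accessible world.
Let φ = p and Box (Dia r -> r). Evaluate φ at each world:
  w0 (successors {w0, w3, w5}): φ is false.
  w1 (successors {w1, w5}): φ is false.
  w2 (successors {w5}): φ is false.
  w3 (successors ∅): φ is false.
  w4 (successors {w2, w5}): φ is false.
  w5 (successors {w3, w4}): φ is false.
For instance, at w5:
  At w5: p is false, Box (Dia r -> r) is false, so p and Box (Dia r -> r) is false.
    At w5: Box (Dia r -> r) requires Dia r -> r at every successor {w3, w4}.
      Dia r -> r fails at w4, so Box (Dia r -> r) is false at w5.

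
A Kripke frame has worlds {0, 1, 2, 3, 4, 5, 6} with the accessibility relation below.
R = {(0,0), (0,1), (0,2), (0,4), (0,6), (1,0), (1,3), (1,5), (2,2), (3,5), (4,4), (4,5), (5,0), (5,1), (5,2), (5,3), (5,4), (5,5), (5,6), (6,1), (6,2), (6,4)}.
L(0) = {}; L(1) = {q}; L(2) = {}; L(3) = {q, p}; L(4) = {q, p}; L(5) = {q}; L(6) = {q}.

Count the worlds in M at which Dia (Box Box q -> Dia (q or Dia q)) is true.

Recall that Box ψ holds at a world iff ψ holds at every accessible world, and Dia ψ holds iff ψ holds at some accessible world.
Let φ = Dia (Box Box q -> Dia (q or Dia q)). Evaluate φ at each world:
  0 (successors {0, 1, 2, 4, 6}): φ is true.
  1 (successors {0, 3, 5}): φ is true.
  2 (successors {2}): φ is true.
  3 (successors {5}): φ is true.
  4 (successors {4, 5}): φ is true.
  5 (successors {0, 1, 2, 3, 4, 5, 6}): φ is true.
  6 (successors {1, 2, 4}): φ is true.
For instance, at 1:
  At 1: Dia (Box Box q -> Dia (q or Dia q)) requires Box Box q -> Dia (q or Dia q) at some successor in {0, 3, 5}.
    Box Box q -> Dia (q or Dia q) holds at 0, so Dia (Box Box q -> Dia (q or Dia q)) is true at 1.
      At 0: Box Box q is false, Dia (q or Dia q) is true, so Box Box q -> Dia (q or Dia q) is true.
Satisfying worlds: {0, 1, 2, 3, 4, 5, 6}

7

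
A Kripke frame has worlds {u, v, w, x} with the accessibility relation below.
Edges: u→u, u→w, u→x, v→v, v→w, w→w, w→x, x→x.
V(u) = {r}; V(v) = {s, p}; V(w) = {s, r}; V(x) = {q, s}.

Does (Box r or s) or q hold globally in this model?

No

Let φ = (Box r or s) or q. Evaluate φ at each world:
  u (successors {u, w, x}): φ is false.
  v (successors {v, w}): φ is true.
  w (successors {w, x}): φ is true.
  x (successors {x}): φ is true.
Detail at u (counterexample):
  At u: Box r or s is false, q is false, so (Box r or s) or q is false.
    At u: Box r is false, s is false, so Box r or s is false.
      At u: Box r requires r at every successor {u, w, x}.
        r fails at x, so Box r is false at u.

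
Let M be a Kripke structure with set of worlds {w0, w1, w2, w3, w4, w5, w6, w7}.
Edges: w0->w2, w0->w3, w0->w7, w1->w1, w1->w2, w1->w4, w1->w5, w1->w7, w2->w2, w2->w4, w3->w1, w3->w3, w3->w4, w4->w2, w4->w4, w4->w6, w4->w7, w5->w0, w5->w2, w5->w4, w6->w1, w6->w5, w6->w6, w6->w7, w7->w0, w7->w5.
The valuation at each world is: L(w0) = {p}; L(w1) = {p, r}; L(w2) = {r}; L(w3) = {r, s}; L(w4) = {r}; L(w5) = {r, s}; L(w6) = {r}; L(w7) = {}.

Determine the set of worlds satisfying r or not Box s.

Let φ = r or not Box s. Evaluate φ at each world:
  w0 (successors {w2, w3, w7}): φ is true.
  w1 (successors {w1, w2, w4, w5, w7}): φ is true.
  w2 (successors {w2, w4}): φ is true.
  w3 (successors {w1, w3, w4}): φ is true.
  w4 (successors {w2, w4, w6, w7}): φ is true.
  w5 (successors {w0, w2, w4}): φ is true.
  w6 (successors {w1, w5, w6, w7}): φ is true.
  w7 (successors {w0, w5}): φ is true.
For instance, at w7:
  At w7: r is false, not Box s is true, so r or not Box s is true.
    At w7: Box s is false, so not Box s is true.
      At w7: Box s requires s at every successor {w0, w5}.
        s fails at w0, so Box s is false at w7.
Satisfying worlds: {w0, w1, w2, w3, w4, w5, w6, w7}

w0, w1, w2, w3, w4, w5, w6, w7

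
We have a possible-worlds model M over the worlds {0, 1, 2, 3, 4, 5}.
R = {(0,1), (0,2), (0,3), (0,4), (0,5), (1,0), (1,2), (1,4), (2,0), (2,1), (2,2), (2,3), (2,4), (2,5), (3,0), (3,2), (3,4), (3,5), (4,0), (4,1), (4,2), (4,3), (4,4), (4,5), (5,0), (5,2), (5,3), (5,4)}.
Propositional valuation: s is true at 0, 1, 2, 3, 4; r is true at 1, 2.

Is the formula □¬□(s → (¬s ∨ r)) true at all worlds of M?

Yes

Let φ = □¬□(s → (¬s ∨ r)). Evaluate φ at each world:
  0 (successors {1, 2, 3, 4, 5}): φ is true.
  1 (successors {0, 2, 4}): φ is true.
  2 (successors {0, 1, 2, 3, 4, 5}): φ is true.
  3 (successors {0, 2, 4, 5}): φ is true.
  4 (successors {0, 1, 2, 3, 4, 5}): φ is true.
  5 (successors {0, 2, 3, 4}): φ is true.
For instance, at 5:
  At 5: □¬□(s → (¬s ∨ r)) requires ¬□(s → (¬s ∨ r)) at every successor {0, 2, 3, 4}.
    At 0: ¬□(s → (¬s ∨ r)) is true.
    At 2: ¬□(s → (¬s ∨ r)) is true.
    At 3: ¬□(s → (¬s ∨ r)) is true.
    At 4: ¬□(s → (¬s ∨ r)) is true.
  So □¬□(s → (¬s ∨ r)) is true at 5.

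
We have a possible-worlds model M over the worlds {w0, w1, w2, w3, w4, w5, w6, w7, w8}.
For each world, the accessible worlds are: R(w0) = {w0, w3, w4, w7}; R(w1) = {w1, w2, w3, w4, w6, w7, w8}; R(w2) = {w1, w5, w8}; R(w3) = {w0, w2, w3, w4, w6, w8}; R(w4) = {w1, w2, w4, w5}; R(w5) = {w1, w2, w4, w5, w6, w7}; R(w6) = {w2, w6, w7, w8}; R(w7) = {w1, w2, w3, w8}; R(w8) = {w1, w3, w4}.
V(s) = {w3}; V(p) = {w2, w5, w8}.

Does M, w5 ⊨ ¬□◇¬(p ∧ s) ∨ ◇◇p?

At w5: ¬□◇¬(p ∧ s) is false, ◇◇p is true, so ¬□◇¬(p ∧ s) ∨ ◇◇p is true.
  At w5: □◇¬(p ∧ s) is true, so ¬□◇¬(p ∧ s) is false.
    At w5: □◇¬(p ∧ s) requires ◇¬(p ∧ s) at every successor {w1, w2, w4, w5, w6, w7}.
      At w1: ◇¬(p ∧ s) is true.
      At w2: ◇¬(p ∧ s) is true.
      At w4: ◇¬(p ∧ s) is true.
      At w5: ◇¬(p ∧ s) is true.
      At w6: ◇¬(p ∧ s) is true.
      At w7: ◇¬(p ∧ s) is true.
    So □◇¬(p ∧ s) is true at w5.
  At w5: ◇◇p requires ◇p at some successor in {w1, w2, w4, w5, w6, w7}.
    ◇p holds at w1, so ◇◇p is true at w5.
      At w1: ◇p requires p at some successor in {w1, w2, w3, w4, w6, w7, w8}.
        p holds at w2, so ◇p is true at w1.

Yes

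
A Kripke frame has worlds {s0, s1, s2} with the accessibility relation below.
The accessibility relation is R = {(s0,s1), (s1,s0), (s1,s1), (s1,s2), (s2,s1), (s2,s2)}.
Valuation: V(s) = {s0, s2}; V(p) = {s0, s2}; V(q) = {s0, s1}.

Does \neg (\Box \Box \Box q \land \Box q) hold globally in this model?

Let φ = \neg (\Box \Box \Box q \land \Box q). Evaluate φ at each world:
  s0 (successors {s1}): φ is true.
  s1 (successors {s0, s1, s2}): φ is true.
  s2 (successors {s1, s2}): φ is true.
For instance, at s0:
  At s0: \Box \Box \Box q \land \Box q is false, so \neg (\Box \Box \Box q \land \Box q) is true.
    At s0: \Box \Box \Box q is false, \Box q is true, so \Box \Box \Box q \land \Box q is false.
      At s0: \Box \Box \Box q requires \Box \Box q at every successor {s1}.
        \Box \Box q fails at s1, so \Box \Box \Box q is false at s0.
      At s0: \Box q requires q at every successor {s1}.
        At s1: q is true.
      So \Box q is true at s0.

Yes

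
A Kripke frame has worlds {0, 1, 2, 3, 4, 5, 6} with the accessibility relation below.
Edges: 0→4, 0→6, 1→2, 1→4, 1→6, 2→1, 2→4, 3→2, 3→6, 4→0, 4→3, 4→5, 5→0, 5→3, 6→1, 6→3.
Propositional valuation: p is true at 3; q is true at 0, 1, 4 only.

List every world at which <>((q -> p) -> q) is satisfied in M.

Let φ = <>((q -> p) -> q). Evaluate φ at each world:
  0 (successors {4, 6}): φ is true.
  1 (successors {2, 4, 6}): φ is true.
  2 (successors {1, 4}): φ is true.
  3 (successors {2, 6}): φ is false.
  4 (successors {0, 3, 5}): φ is true.
  5 (successors {0, 3}): φ is true.
  6 (successors {1, 3}): φ is true.
For instance, at 3:
  At 3: <>((q -> p) -> q) requires (q -> p) -> q at some successor in {2, 6}.
    At 2: (q -> p) -> q is false.
    At 6: (q -> p) -> q is false.
  So <>((q -> p) -> q) is false at 3.
Satisfying worlds: {0, 1, 2, 4, 5, 6}

0, 1, 2, 4, 5, 6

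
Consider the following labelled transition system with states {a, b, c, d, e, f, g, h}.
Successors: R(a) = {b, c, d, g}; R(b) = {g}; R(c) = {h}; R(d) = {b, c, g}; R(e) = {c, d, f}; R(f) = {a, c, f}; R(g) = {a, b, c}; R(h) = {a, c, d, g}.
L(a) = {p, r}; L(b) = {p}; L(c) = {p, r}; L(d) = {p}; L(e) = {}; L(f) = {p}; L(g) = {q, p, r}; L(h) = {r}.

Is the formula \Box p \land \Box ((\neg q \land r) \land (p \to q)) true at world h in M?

Recall that \Box ψ holds at a world iff ψ holds at every accessible world, and \Diamond ψ holds iff ψ holds at some accessible world.
At h: \Box p is true, \Box ((\neg q \land r) \land (p \to q)) is false, so \Box p \land \Box ((\neg q \land r) \land (p \to q)) is false.
  At h: \Box p requires p at every successor {a, c, d, g}.
    At a: p is true.
    At c: p is true.
    At d: p is true.
    At g: p is true.
  So \Box p is true at h.
  At h: \Box ((\neg q \land r) \land (p \to q)) requires (\neg q \land r) \land (p \to q) at every successor {a, c, d, g}.
    (\neg q \land r) \land (p \to q) fails at a, so \Box ((\neg q \land r) \land (p \to q)) is false at h.

No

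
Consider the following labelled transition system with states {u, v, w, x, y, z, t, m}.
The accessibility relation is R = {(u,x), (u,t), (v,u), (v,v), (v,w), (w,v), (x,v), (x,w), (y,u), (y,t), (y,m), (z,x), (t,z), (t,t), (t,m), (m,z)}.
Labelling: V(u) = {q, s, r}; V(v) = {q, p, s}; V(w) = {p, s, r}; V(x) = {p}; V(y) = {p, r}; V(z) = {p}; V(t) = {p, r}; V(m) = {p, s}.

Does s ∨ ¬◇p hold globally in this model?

No

Let φ = s ∨ ¬◇p. Evaluate φ at each world:
  u (successors {x, t}): φ is true.
  v (successors {u, v, w}): φ is true.
  w (successors {v}): φ is true.
  x (successors {v, w}): φ is false.
  y (successors {u, t, m}): φ is false.
  z (successors {x}): φ is false.
  t (successors {z, t, m}): φ is false.
  m (successors {z}): φ is true.
Detail at x (counterexample):
  At x: s is false, ¬◇p is false, so s ∨ ¬◇p is false.
    At x: ◇p is true, so ¬◇p is false.
      At x: ◇p requires p at some successor in {v, w}.
        p holds at v, so ◇p is true at x.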